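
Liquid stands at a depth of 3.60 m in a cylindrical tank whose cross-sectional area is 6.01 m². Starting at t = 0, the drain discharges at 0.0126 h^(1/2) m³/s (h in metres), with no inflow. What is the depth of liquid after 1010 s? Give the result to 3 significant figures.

0.703 m

Unsteady balance on liquid volume: A dh/dt = −0.0126 √h.
This is separable: 2 d(√h)/dt = −0.0126/A, so √h = √h₀ − (0.0126/(2A)) t.
√h = √3.60 − 0.0126·1010/(2·6.01) = 1.8974 − 1.0587 = 0.83863.
h = 0.83863² = 0.70330 m.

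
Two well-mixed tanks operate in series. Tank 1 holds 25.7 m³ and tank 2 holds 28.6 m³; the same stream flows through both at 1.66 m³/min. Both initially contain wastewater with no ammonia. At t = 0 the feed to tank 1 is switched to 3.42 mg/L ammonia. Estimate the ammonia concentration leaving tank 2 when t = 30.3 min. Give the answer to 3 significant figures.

1.89 mg/L

Time constants: τᵢ = Vᵢ/Q for each well-mixed tank.
τ₁ = 25.7/1.66 = 15.482 min; τ₂ = 28.6/1.66 = 17.229 min.
Solving the cascade with C₁(0)=C₂(0)=0 gives C₂(t) = C_in[1 − (τ₁ e^(−t/τ₁) − τ₂ e^(−t/τ₂))/(τ₁ − τ₂)].
At t = 30.3: e^(−t/τ₁) = 0.14126, e^(−t/τ₂) = 0.17227.
C₂ = 3.42·[1 − (15.482·0.14126 − 17.229·0.17227)/(-1.7470)] = 3.42·0.55292 = 1.8910 mg/L.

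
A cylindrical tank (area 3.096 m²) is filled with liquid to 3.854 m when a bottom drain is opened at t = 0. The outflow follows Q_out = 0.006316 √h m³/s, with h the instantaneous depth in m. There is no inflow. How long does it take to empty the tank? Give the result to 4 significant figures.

1925 s

A dh/dt = −Q_out = −0.006316 √h.
Separate and integrate: 2(√h − √h₀) = −(0.006316/A) t.
Set h = 0: 2√h₀ = (0.006316/A) t_empty ⇒ t_empty = 2A√h₀/0.006316.
t_empty = 2·3.096·√3.854/0.006316 = 6.19200·1.96316/0.006316 = 1924.62 s.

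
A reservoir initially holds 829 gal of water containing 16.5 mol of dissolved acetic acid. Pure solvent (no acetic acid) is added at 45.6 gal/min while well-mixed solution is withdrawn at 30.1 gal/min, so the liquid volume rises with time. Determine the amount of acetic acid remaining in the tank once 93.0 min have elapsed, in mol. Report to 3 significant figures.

Total volume: dV/dt = Q_in − Q_out = 15.500 gal/min, so V(t) = 829 + 15.500 t and V(93.0) = 2270.5 gal.
Solute balance: dm/dt = 0 − Q_out C = −Q_out m/V(t).
dm/m = −Q_out dt/(V₀ + 15.500 t); integrating gives ln(m/m₀) = −(Q_out/(Q_in−Q_out)) ln(V/V₀).
m = m₀ (V₀/V)^(Q_out/(Q_in−Q_out)) = 16.5 × (829/2270.5)^(1.9419) = 2.3322 mol.

2.33 mol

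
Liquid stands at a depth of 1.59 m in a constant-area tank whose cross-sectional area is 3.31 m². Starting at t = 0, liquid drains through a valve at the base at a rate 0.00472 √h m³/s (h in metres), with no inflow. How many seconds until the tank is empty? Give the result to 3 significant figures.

1770 s

Mass balance (ρ constant): A dh/dt = −0.00472 √h.
This is separable: 2 d(√h)/dt = −0.00472/A, so √h = √h₀ − (0.00472/(2A)) t.
Tank is empty when √h = 0: t_empty = 2A√h₀/0.00472.
t_empty = 2·3.31·√1.59/0.00472 = 6.6200·1.2610/0.00472 = 1768.5 s.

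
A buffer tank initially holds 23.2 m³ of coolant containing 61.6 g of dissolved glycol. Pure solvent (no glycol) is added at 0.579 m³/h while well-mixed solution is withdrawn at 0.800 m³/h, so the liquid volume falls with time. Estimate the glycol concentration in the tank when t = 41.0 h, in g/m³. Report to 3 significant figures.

Let m(t) be the amount of glycol. Volume: V(t) = V₀ + (Q_in − Q_out) t = 23.2 − 0.22100 t; V(41.0) = 14.139 m³.
No glycol enters, so dm/dt = −Q_out · (m/V).
Separate: dm/m = −Q_out dt/V(t) ⇒ ln(m/m₀) = −(Q_out/(Q_in−Q_out)) ln(V/V₀).
m = m₀ (V₀/V)^(Q_out/(Q_in−Q_out)) = 61.6 × (23.2/14.139)^(-3.6199) = 10.258 g.
C = m/V = 10.258/14.139 = 0.72549 g/m³.

0.725 g/m³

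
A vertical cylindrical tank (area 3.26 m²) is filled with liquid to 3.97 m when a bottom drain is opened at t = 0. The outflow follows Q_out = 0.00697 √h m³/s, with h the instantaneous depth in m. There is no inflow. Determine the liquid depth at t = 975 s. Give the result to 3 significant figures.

A dh/dt = −Q_out = −0.00697 √h.
Separate and integrate: 2(√h − √h₀) = −(0.00697/A) t.
√h = √3.97 − 0.00697·975/(2·3.26) = 1.9925 − 1.0423 = 0.95019.
h = 0.95019² = 0.90287 m.

0.903 m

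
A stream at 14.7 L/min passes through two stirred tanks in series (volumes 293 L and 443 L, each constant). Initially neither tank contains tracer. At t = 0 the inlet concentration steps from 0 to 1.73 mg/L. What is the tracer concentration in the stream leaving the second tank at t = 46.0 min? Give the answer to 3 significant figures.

Species balance on tank i: dCᵢ/dt = (Cᵢ₋₁ − Cᵢ)/τᵢ with τᵢ = Vᵢ/Q.
τ₁ = 293/14.7 = 19.932 min; τ₂ = 443/14.7 = 30.136 min.
Solving the cascade with C₁(0)=C₂(0)=0 gives C₂(t) = C_in[1 − (τ₁ e^(−t/τ₁) − τ₂ e^(−t/τ₂))/(τ₁ − τ₂)].
At t = 46.0: e^(−t/τ₁) = 0.099475, e^(−t/τ₂) = 0.21731.
C₂ = 1.73·[1 − (19.932·0.099475 − 30.136·0.21731)/(-10.204)] = 1.73·0.55251 = 0.95584 mg/L.

0.956 mg/L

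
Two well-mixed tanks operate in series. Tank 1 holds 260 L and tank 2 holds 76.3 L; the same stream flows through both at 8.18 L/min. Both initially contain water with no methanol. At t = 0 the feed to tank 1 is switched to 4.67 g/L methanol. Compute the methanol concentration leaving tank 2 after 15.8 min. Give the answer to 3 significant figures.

Species balance on tank i: dCᵢ/dt = (Cᵢ₋₁ − Cᵢ)/τᵢ with τᵢ = Vᵢ/Q.
τ₁ = 260/8.18 = 31.785 min; τ₂ = 76.3/8.18 = 9.3276 min.
Tank 1: C₁ = C_in(1 − e^(−t/τ₁)). Tank 2 (τ₁ ≠ τ₂): C₂ = C_in[1 − (τ₁ e^(−t/τ₁) − τ₂ e^(−t/τ₂))/(τ₁ − τ₂)].
At t = 15.8: e^(−t/τ₁) = 0.60830, e^(−t/τ₂) = 0.18380.
C₂ = 4.67·[1 − (31.785·0.60830 − 9.3276·0.18380)/(22.457)] = 4.67·0.21539 = 1.0059 g/L.

1.01 g/L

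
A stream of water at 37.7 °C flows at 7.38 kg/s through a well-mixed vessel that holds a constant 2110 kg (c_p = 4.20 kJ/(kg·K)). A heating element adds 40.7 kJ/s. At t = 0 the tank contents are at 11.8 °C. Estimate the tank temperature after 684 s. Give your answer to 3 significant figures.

M c_p dT/dt = ṁ c_p (T_in − T) + Q̇.
Rearrange: dT/dt = (T_ss − T)/τ with τ = M/ṁ = 285.91 s and T_ss = T_in + Q̇/(ṁ c_p) = 39.013 °C.
T approaches T_ss exponentially: T(t) = T_ss + (T₀ − T_ss) e^(−t/τ).
T(684) = 39.013 + (-27.213)·e^(−684/285.91) = 39.013 + (-27.213)·0.091412 = 36.525 °C.

36.5 °C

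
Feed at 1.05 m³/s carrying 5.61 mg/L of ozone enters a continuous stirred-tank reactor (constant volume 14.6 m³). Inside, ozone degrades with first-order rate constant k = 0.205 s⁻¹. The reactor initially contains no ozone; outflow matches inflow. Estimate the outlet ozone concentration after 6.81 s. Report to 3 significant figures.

1.24 mg/L

Species balance: V dC/dt = Q C_in − Q C − k V C.
dC/dt = (Q/V) C_in − (Q/V + k) C; effective rate a = Q/V + k = 0.071918 + 0.205 = 0.27692 s⁻¹.
C_ss = Q C_in/(Q + kV) = 1.4570 mg/L; C(t) = C_ss + (C₀ − C_ss) e^(−a t).
C(6.81) = 1.4570 + (-1.4570)·e^(−0.27692·6.81) = 1.4570 + (-1.4570)·0.15171 = 1.2359 mg/L.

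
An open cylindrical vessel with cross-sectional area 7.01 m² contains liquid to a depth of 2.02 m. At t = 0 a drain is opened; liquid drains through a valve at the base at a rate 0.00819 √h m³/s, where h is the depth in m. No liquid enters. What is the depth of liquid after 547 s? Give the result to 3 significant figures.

Accumulation of liquid (constant cross-section A): A dh/dt = −0.00819 √h.
∫ h^(−1/2) dh = −(0.00819/A) ∫ dt, giving 2√h = 2√h₀ − (0.00819/A) t.
√h = √2.02 − 0.00819·547/(2·7.01) = 1.4213 − 0.31954 = 1.1017.
h = 1.1017² = 1.2138 m.

1.21 m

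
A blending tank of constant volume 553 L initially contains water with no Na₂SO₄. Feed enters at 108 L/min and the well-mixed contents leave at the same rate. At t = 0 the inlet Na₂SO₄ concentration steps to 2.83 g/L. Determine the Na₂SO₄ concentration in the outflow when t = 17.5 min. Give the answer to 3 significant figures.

Unsteady species balance (constant V, well mixed): V dC/dt = Q(C_in − C).
So dC/dt = (C_in − C)/τ with τ = V/Q = 553/108 = 5.1204 min.
Integrating: C(t) = C_in + (C₀ − C_in) e^(−t/τ).
C(17.5) = 2.83 + (0 − 2.83)·e^(−17.5/5.1204) = 2.83 + (-2.8300)·0.032787 = 2.7372 g/L.

2.74 g/L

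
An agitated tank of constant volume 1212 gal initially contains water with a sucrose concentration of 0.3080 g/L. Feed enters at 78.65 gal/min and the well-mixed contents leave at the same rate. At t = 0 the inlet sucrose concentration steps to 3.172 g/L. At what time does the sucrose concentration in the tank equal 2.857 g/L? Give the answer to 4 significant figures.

34.02 min

Species balance: V dC/dt = Q(C_in − C) ⇒ τ = V/Q = 15.4100 min.
C(t) = C_in + (C₀ − C_in) e^(−t/τ). Set C = 2.857 and solve for t:
e^(−t/τ) = (C − C_in)/(C₀ − C_in) = (2.857 − 3.172)/(0.3080 − 3.172) = 0.109986
t = −τ ln(…) = 15.4100 × 2.20740 = 34.0162 min.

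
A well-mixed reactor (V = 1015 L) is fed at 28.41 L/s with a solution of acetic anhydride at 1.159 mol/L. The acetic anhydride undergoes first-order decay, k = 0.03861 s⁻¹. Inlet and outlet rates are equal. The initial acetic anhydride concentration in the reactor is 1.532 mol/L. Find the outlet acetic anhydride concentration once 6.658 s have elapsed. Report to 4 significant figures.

Species balance: V dC/dt = Q C_in − Q C − k V C.
This is linear with rate a = Q/V + k = 0.0666001 s⁻¹.
C_ss = Q C_in/(Q + kV) = 0.487095 mol/L; C(t) = C_ss + (C₀ − C_ss) e^(−a t).
C(6.658) = 0.487095 + (1.04491)·e^(−0.0666001·6.658) = 0.487095 + (1.04491)·0.641835 = 1.15775 mol/L.

1.158 mol/L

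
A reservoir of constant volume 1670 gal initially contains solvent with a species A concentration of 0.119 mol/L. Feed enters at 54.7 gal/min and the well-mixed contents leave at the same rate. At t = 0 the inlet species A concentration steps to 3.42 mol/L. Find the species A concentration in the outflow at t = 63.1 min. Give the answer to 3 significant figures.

3.00 mol/L

Mass balance on the solute (V constant): V dC/dt = Q(C_in − C).
Rewrite as dC/dt + C/τ = C_in/τ, τ = V/Q = 30.530 min.
Integrating: C(t) = C_in + (C₀ − C_in) e^(−t/τ).
C(63.1) = 3.42 + (0.119 − 3.42)·e^(−63.1/30.530) = 3.42 + (-3.3010)·0.12659 = 3.0021 mol/L.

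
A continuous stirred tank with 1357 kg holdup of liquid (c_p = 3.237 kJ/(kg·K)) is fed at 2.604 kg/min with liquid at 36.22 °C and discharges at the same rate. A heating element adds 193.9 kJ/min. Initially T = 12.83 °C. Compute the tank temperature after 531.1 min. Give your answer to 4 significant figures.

42.48 °C

M c_p dT/dt = ṁ c_p (T_in − T) + Q̇.
Rearrange: dT/dt = (T_ss − T)/τ with τ = M/ṁ = 521.121 min and T_ss = T_in + Q̇/(ṁ c_p) = 59.2235 °C.
Integrating: T(t) = T_ss + (T₀ − T_ss) e^(−t/τ).
T(531.1) = 59.2235 + (-46.3935)·e^(−531.1/521.121) = 59.2235 + (-46.3935)·0.360902 = 42.4800 °C.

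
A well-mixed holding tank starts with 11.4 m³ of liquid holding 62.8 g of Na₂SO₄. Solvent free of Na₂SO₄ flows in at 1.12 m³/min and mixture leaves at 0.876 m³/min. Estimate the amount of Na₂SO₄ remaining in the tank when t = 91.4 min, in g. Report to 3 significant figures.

Total volume: dV/dt = Q_in − Q_out = 0.24400 m³/min, so V(t) = 11.4 + 0.24400 t and V(91.4) = 33.702 m³.
No Na₂SO₄ enters, so dm/dt = −Q_out · (m/V).
Separate: dm/m = −Q_out dt/V(t) ⇒ ln(m/m₀) = −(Q_out/(Q_in−Q_out)) ln(V/V₀).
m = m₀ (V₀/V)^(Q_out/(Q_in−Q_out)) = 62.8 × (11.4/33.702)^(3.5902) = 1.2821 g.

1.28 g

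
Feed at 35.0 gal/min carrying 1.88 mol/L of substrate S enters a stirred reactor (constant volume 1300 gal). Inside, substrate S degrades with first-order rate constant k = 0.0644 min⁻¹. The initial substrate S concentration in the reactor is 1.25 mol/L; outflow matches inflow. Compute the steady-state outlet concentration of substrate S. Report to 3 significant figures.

V dC/dt = Q(C_in − C) − k V C.
At steady state: 0 = Q C_in − (Q + kV) C_ss, so C_ss = Q C_in/(Q + kV).
C_ss = 35.0·1.88/(35.0 + 0.0644·1300) = 65.800/118.72 = 0.55425 mol/L.

0.554 mol/L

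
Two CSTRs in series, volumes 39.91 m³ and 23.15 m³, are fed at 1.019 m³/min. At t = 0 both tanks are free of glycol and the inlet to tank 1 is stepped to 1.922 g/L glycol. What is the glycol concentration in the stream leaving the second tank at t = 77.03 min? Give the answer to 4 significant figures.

1.371 g/L

Time constants: τᵢ = Vᵢ/Q for each well-mixed tank.
τ₁ = 39.91/1.019 = 39.1658 min; τ₂ = 23.15/1.019 = 22.7184 min.
Solving the cascade with C₁(0)=C₂(0)=0 gives C₂(t) = C_in[1 − (τ₁ e^(−t/τ₁) − τ₂ e^(−t/τ₂))/(τ₁ − τ₂)].
At t = 77.03: e^(−t/τ₁) = 0.139909, e^(−t/τ₂) = 0.0336867.
C₂ = 1.922·[1 − (39.1658·0.139909 − 22.7184·0.0336867)/(16.4475)] = 1.922·0.713370 = 1.37110 g/L.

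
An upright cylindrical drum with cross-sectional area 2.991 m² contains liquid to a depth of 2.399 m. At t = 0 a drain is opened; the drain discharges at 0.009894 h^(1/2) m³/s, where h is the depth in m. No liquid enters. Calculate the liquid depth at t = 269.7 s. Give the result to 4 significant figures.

1.216 m

Volume balance on the tank: A dh/dt = −0.009894 √h.
Separate and integrate: 2(√h − √h₀) = −(0.009894/A) t.
√h = √2.399 − 0.009894·269.7/(2·2.991) = 1.54887 − 0.446074 = 1.10280.
h = 1.10280² = 1.21616 m.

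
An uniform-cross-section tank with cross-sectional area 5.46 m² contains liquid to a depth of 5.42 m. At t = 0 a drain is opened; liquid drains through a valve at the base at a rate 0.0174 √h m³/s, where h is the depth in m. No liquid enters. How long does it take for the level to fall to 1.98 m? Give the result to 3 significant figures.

With no inflow, A dh/dt = −0.0174 √h.
This is separable: 2 d(√h)/dt = −0.0174/A, so √h = √h₀ − (0.0174/(2A)) t.
t = 2A(√h₀ − √h)/0.0174 = 2·5.46·(√5.42 − √1.98)/0.0174
  = 10.920 × (2.3281 − 1.4071) / 0.0174 = 577.98 s.

578 s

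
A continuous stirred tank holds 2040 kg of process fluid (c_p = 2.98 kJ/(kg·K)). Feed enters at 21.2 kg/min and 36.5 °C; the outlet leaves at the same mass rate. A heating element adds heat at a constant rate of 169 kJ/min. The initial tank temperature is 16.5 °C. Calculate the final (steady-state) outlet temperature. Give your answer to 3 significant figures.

First-law balance (no shaft work): M c_p dT/dt = ṁ c_p (T_in − T) + 169.
At steady state dT/dt = 0 ⇒ T_ss = T_in + Q̇/(ṁ c_p) = 36.5 + 169/(21.2·2.98) = 39.175 °C.

39.2 °C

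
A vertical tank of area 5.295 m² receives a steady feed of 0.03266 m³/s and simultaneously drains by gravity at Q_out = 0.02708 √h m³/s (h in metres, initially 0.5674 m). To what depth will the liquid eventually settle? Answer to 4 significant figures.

1.455 m

Level balance: A dh/dt = 0.03266 − 0.02708 √h. Setting dh/dt = 0:
Q_in = 0.02708 √h_ss ⇒ √h_ss = 0.03266/0.02708 = 1.20606.
h_ss = 1.20606² = 1.45457 m. (Since h₀ = 0.5674 m < h_ss, the level will rise toward this value.)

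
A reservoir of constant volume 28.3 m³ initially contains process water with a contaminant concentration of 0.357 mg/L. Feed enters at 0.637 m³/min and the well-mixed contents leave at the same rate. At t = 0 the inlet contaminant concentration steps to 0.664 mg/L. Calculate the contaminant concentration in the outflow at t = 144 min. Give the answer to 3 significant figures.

0.652 mg/L

Accumulation = in − out for the solute gives V dC/dt = Q(C_in − C).
Time constant τ = V/Q = 28.3/0.637 = 44.427 min.
C approaches C_in exponentially: C(t) = C_in + (C₀ − C_in) e^(−t/τ).
C(144) = 0.664 + (0.357 − 0.664)·e^(−144/44.427) = 0.664 + (-0.30700)·0.039114 = 0.65199 mg/L.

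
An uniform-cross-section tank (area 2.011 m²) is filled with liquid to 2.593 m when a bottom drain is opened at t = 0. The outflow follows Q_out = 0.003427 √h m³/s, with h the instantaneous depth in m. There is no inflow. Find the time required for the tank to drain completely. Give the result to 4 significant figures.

Mass balance (ρ constant): A dh/dt = −0.003427 √h.
Separate and integrate: 2(√h − √h₀) = −(0.003427/A) t.
Tank is empty when √h = 0: t_empty = 2A√h₀/0.003427.
t_empty = 2·2.011·√2.593/0.003427 = 4.02200·1.61028/0.003427 = 1889.86 s.

1890 s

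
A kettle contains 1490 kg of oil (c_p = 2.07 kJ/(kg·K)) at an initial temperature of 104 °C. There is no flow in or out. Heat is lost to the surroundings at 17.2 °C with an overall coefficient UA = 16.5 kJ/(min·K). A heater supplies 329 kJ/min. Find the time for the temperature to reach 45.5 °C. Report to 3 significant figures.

Lumped-capacitance energy balance: M c_p dT/dt = UA(T_amb − T) + Q̇.
τ = M c_p/UA = 186.93 min; T_ss = T_amb + Q̇/UA = 17.2 + 329/16.5 = 37.139 °C.
T(t) = T_ss + (T₀ − T_ss)e^(−t/τ); set T = 45.5:
t = −τ ln[(T − T_ss)/(T₀ − T_ss)] = −186.93 · ln(0.12505) = 388.64 min.

389 min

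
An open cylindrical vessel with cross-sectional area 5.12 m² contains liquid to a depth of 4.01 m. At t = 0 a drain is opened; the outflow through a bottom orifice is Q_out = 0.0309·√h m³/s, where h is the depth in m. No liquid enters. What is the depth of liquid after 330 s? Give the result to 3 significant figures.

1.01 m

With no inflow, A dh/dt = −0.0309 √h.
∫ h^(−1/2) dh = −(0.0309/A) ∫ dt, giving 2√h = 2√h₀ − (0.0309/A) t.
√h = √4.01 − 0.0309·330/(2·5.12) = 2.0025 − 0.99580 = 1.0067.
h = 1.0067² = 1.0134 m.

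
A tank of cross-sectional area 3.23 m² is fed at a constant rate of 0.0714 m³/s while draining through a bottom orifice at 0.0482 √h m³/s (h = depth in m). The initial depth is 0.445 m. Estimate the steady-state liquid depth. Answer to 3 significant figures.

Volume balance on the tank: A dh/dt = Q_in − 0.0482 √h. At steady state dh/dt = 0:
Q_in = 0.0482 √h_ss ⇒ √h_ss = 0.0714/0.0482 = 1.4813.
h_ss = 1.4813² = 2.1943 m. (Since h₀ = 0.445 m < h_ss, the level will rise toward this value.)

2.19 m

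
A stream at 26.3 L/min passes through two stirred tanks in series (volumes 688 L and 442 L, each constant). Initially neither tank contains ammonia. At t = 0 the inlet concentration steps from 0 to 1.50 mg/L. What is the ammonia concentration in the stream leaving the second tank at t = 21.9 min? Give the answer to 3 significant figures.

0.416 mg/L

Each tank obeys Vᵢ dCᵢ/dt = Q(Cᵢ₋₁ − Cᵢ), so τᵢ = Vᵢ/Q.
τ₁ = 688/26.3 = 26.160 min; τ₂ = 442/26.3 = 16.806 min.
Tank 1: C₁ = C_in(1 − e^(−t/τ₁)). Tank 2 (τ₁ ≠ τ₂): C₂ = C_in[1 − (τ₁ e^(−t/τ₁) − τ₂ e^(−t/τ₂))/(τ₁ − τ₂)].
At t = 21.9: e^(−t/τ₁) = 0.43294, e^(−t/τ₂) = 0.27169.
C₂ = 1.50·[1 − (26.160·0.43294 − 16.806·0.27169)/(9.3536)] = 1.50·0.27734 = 0.41601 mg/L.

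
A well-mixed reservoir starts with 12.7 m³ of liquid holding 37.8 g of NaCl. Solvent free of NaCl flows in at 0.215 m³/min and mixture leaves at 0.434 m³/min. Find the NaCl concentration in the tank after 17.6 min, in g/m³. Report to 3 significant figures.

2.09 g/m³

Total volume: dV/dt = Q_in − Q_out = -0.21900 m³/min, so V(t) = 12.7 − 0.21900 t and V(17.6) = 8.8456 m³.
No NaCl enters, so dm/dt = −Q_out · (m/V).
Separate: dm/m = −Q_out dt/V(t) ⇒ ln(m/m₀) = −(Q_out/(Q_in−Q_out)) ln(V/V₀).
m = m₀ (V₀/V)^(Q_out/(Q_in−Q_out)) = 37.8 × (12.7/8.8456)^(-1.9817) = 18.459 g.
C = m/V = 18.459/8.8456 = 2.0868 g/m³.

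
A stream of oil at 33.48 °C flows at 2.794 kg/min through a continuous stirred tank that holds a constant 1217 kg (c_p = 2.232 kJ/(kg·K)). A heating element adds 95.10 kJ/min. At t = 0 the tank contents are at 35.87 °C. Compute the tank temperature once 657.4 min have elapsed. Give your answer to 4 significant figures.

45.89 °C

Energy balance: M c_p dT/dt = ṁ c_p (T_in − T) + 95.10.
τ = M/ṁ = 435.576 min; T_ss = T_in + Q̇/(ṁ c_p) = 33.48 + 95.10/(2.794·2.232) = 48.7297 °C.
Solution: T(t) = T_ss + (T₀ − T_ss) e^(−t/τ).
T(657.4) = 48.7297 + (-12.8597)·e^(−657.4/435.576) = 48.7297 + (-12.8597)·0.221072 = 45.8867 °C.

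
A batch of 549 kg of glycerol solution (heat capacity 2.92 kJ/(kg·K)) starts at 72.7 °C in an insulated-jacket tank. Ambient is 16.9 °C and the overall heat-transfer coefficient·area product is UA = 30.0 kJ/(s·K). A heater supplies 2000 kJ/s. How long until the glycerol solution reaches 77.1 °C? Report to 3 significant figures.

M c_p dT/dt = −UA(T − T_amb) + Q̇.
τ = M c_p/UA = 53.436 s; T_ss = T_amb + Q̇/UA = 16.9 + 2000/30.0 = 83.567 °C.
T(t) = T_ss + (T₀ − T_ss)e^(−t/τ); set T = 77.1:
t = −τ ln[(T − T_ss)/(T₀ − T_ss)] = −53.436 · ln(0.59509) = 27.735 s.

27.7 s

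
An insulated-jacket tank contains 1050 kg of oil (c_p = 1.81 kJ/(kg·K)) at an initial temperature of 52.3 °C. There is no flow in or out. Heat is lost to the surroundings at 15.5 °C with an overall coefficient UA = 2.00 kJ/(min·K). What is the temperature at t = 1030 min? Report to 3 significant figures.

27.9 °C

Energy balance: M c_p dT/dt = −UA(T − T_amb).
dT/dt = (T_ss − T)/τ with T_ss = T_amb = 15.500 °C, τ = M c_p/UA = 1050·1.81/2.00 = 950.25 min.
Solution: T(t) = T_ss + (T₀ − T_ss) e^(−t/τ).
T(1030) = 15.500 + (36.800)·0.33827 = 27.948 °C.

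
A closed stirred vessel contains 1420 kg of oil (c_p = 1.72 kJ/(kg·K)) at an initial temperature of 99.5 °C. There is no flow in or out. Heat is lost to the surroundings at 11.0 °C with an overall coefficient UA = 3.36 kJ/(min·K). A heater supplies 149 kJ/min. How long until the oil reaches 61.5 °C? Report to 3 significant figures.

1430 min

M c_p dT/dt = −UA(T − T_amb) + Q̇.
τ = M c_p/UA = 726.90 min; T_ss = T_amb + Q̇/UA = 11.0 + 149/3.36 = 55.345 °C.
T(t) = T_ss + (T₀ − T_ss)e^(−t/τ); set T = 61.5:
t = −τ ln[(T − T_ss)/(T₀ − T_ss)] = −726.90 · ln(0.13939) = 1432.3 min.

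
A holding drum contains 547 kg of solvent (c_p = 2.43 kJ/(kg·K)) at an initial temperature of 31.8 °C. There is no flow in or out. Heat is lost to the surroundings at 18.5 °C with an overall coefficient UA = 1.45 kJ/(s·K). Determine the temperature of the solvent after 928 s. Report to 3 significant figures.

Lumped-capacitance energy balance: M c_p dT/dt = UA(T_amb − T).
dT/dt = (T_ss − T)/τ with T_ss = T_amb = 18.500 °C, τ = M c_p/UA = 547·2.43/1.45 = 916.70 s.
This is linear first-order; T(t) = T_ss + (T₀ − T_ss) e^(−t/τ).
T(928) = 18.500 + (13.300)·0.36337 = 23.333 °C.

23.3 °C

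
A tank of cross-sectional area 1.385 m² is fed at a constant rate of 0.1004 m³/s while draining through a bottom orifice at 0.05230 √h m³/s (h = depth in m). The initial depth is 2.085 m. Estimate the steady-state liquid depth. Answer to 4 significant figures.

Level balance: A dh/dt = 0.1004 − 0.05230 √h. Setting dh/dt = 0:
Q_in = 0.05230 √h_ss ⇒ √h_ss = 0.1004/0.05230 = 1.91969.
h_ss = 1.91969² = 3.68523 m. (Since h₀ = 2.085 m < h_ss, the level will rise toward this value.)

3.685 m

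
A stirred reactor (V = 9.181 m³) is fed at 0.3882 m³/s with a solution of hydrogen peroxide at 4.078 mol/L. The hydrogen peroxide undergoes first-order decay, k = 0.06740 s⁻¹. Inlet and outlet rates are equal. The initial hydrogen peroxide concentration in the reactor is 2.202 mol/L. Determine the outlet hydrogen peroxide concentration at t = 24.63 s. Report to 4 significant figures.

V dC/dt = Q(C_in − C) − k V C.
This is linear with rate a = Q/V + k = 0.109683 s⁻¹.
C_ss = Q C_in/(Q + kV) = 1.57208 mol/L; C(t) = C_ss + (C₀ − C_ss) e^(−a t).
C(24.63) = 1.57208 + (0.629924)·e^(−0.109683·24.63) = 1.57208 + (0.629924)·0.0671053 = 1.61435 mol/L.

1.614 mol/L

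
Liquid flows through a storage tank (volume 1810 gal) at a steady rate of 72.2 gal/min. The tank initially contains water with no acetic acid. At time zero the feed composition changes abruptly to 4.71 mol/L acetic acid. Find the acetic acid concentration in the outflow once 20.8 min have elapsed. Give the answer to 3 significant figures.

2.66 mol/L

Species balance on the tank: V dC/dt = Q(C_in − C).
Time constant τ = V/Q = 1810/72.2 = 25.069 min.
Solution: C(t) = C_in + (C₀ − C_in) e^(−t/τ).
C(20.8) = 4.71 + (0 − 4.71)·e^(−20.8/25.069) = 4.71 + (-4.7100)·0.43618 = 2.6556 mol/L.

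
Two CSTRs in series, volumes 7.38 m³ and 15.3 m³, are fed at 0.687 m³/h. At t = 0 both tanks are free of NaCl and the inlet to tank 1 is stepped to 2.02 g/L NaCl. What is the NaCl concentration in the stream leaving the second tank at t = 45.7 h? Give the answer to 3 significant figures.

1.55 g/L

Each tank obeys Vᵢ dCᵢ/dt = Q(Cᵢ₋₁ − Cᵢ), so τᵢ = Vᵢ/Q.
τ₁ = 7.38/0.687 = 10.742 h; τ₂ = 15.3/0.687 = 22.271 h.
Solving the cascade with C₁(0)=C₂(0)=0 gives C₂(t) = C_in[1 − (τ₁ e^(−t/τ₁) − τ₂ e^(−t/τ₂))/(τ₁ − τ₂)].
At t = 45.7: e^(−t/τ₁) = 0.014205, e^(−t/τ₂) = 0.12848.
C₂ = 2.02·[1 − (10.742·0.014205 − 22.271·0.12848)/(-11.528)] = 2.02·0.76505 = 1.5454 g/L.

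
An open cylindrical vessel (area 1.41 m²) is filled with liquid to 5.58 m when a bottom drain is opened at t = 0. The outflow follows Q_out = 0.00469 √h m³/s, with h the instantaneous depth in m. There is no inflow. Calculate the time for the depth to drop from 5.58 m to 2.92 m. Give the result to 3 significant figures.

A dh/dt = −Q_out = −0.00469 √h.
∫ h^(−1/2) dh = −(0.00469/A) ∫ dt, giving 2√h = 2√h₀ − (0.00469/A) t.
t = 2A(√h₀ − √h)/0.00469 = 2·1.41·(√5.58 − √2.92)/0.00469
  = 2.8200 × (2.3622 − 1.7088) / 0.00469 = 392.88 s.

393 s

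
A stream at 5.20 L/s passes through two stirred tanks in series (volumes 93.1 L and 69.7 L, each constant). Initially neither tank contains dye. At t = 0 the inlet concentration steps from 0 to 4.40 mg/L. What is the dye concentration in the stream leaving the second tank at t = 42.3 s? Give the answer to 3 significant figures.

3.31 mg/L

Time constants: τᵢ = Vᵢ/Q for each well-mixed tank.
τ₁ = 93.1/5.20 = 17.904 s; τ₂ = 69.7/5.20 = 13.404 s.
Tank 1: C₁ = C_in(1 − e^(−t/τ₁)). Tank 2 (τ₁ ≠ τ₂): C₂ = C_in[1 − (τ₁ e^(−t/τ₁) − τ₂ e^(−t/τ₂))/(τ₁ − τ₂)].
At t = 42.3: e^(−t/τ₁) = 0.094173, e^(−t/τ₂) = 0.042604.
C₂ = 4.40·[1 − (17.904·0.094173 − 13.404·0.042604)/(4.5000)] = 4.40·0.75222 = 3.3098 mg/L.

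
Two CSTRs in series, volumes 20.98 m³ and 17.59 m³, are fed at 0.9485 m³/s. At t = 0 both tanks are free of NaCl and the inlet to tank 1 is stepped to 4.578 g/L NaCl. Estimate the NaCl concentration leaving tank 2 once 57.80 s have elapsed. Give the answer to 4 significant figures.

Species balance on tank i: dCᵢ/dt = (Cᵢ₋₁ − Cᵢ)/τᵢ with τᵢ = Vᵢ/Q.
τ₁ = 20.98/0.9485 = 22.1191 s; τ₂ = 17.59/0.9485 = 18.5451 s.
Tank 1: C₁ = C_in(1 − e^(−t/τ₁)). Tank 2 (τ₁ ≠ τ₂): C₂ = C_in[1 − (τ₁ e^(−t/τ₁) − τ₂ e^(−t/τ₂))/(τ₁ − τ₂)].
At t = 57.80: e^(−t/τ₁) = 0.0733053, e^(−t/τ₂) = 0.0443018.
C₂ = 4.578·[1 − (22.1191·0.0733053 − 18.5451·0.0443018)/(3.57406)] = 4.578·0.776201 = 3.55345 g/L.

3.553 g/L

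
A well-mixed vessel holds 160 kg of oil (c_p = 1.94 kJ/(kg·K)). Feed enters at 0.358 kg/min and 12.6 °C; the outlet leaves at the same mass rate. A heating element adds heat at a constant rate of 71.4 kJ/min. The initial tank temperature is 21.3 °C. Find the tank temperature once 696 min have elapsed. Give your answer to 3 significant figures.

Heat balance on the well-mixed liquid: M c_p dT/dt = ṁ c_p (T_in − T) + 71.4.
Rearrange: dT/dt = (T_ss − T)/τ with τ = M/ṁ = 446.93 min and T_ss = T_in + Q̇/(ṁ c_p) = 115.40 °C.
This is linear first-order; T(t) = T_ss + (T₀ − T_ss) e^(−t/τ).
T(696) = 115.40 + (-94.105)·e^(−696/446.93) = 115.40 + (-94.105)·0.21070 = 95.577 °C.

95.6 °C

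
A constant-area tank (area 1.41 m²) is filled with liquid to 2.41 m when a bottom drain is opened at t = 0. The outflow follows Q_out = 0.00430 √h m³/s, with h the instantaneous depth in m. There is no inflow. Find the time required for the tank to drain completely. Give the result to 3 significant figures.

1020 s

Mass balance (ρ constant): A dh/dt = −0.00430 √h.
∫ h^(−1/2) dh = −(0.00430/A) ∫ dt, giving 2√h = 2√h₀ − (0.00430/A) t.
Set h = 0: 2√h₀ = (0.00430/A) t_empty ⇒ t_empty = 2A√h₀/0.00430.
t_empty = 2·1.41·√2.41/0.00430 = 2.8200·1.5524/0.00430 = 1018.1 s.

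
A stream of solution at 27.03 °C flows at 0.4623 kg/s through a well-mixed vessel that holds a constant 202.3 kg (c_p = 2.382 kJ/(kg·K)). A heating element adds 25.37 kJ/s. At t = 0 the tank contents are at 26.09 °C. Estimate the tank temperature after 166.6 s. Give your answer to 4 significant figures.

M c_p dT/dt = ṁ c_p (T_in − T) + Q̇.
Rearrange: dT/dt = (T_ss − T)/τ with τ = M/ṁ = 437.595 s and T_ss = T_in + Q̇/(ṁ c_p) = 50.0685 °C.
Integrating: T(t) = T_ss + (T₀ − T_ss) e^(−t/τ).
T(166.6) = 50.0685 + (-23.9785)·e^(−166.6/437.595) = 50.0685 + (-23.9785)·0.683371 = 33.6823 °C.

33.68 °C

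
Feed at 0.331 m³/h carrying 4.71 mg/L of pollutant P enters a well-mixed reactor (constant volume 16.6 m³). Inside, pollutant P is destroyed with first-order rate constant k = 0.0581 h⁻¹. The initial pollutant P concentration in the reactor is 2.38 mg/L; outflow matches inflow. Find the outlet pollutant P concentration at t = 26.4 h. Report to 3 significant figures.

Accumulation = in − out − consumed: V dC/dt = Q C_in − Q C − k V C.
dC/dt = (Q/V) C_in − (Q/V + k) C; effective rate a = Q/V + k = 0.019940 + 0.0581 = 0.078040 h⁻¹.
C_ss = Q C_in/(Q + kV) = 1.2034 mg/L; C(t) = C_ss + (C₀ − C_ss) e^(−a t).
C(26.4) = 1.2034 + (1.1766)·e^(−0.078040·26.4) = 1.2034 + (1.1766)·0.12742 = 1.3534 mg/L.

1.35 mg/L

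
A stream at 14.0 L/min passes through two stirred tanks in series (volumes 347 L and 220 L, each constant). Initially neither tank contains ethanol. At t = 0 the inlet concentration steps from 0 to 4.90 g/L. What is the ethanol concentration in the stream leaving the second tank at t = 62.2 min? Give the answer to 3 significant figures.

3.97 g/L

Species balance on tank i: dCᵢ/dt = (Cᵢ₋₁ − Cᵢ)/τᵢ with τᵢ = Vᵢ/Q.
τ₁ = 347/14.0 = 24.786 min; τ₂ = 220/14.0 = 15.714 min.
Tank 1: C₁ = C_in(1 − e^(−t/τ₁)). Tank 2 (τ₁ ≠ τ₂): C₂ = C_in[1 − (τ₁ e^(−t/τ₁) − τ₂ e^(−t/τ₂))/(τ₁ − τ₂)].
At t = 62.2: e^(−t/τ₁) = 0.081308, e^(−t/τ₂) = 0.019098.
C₂ = 4.90·[1 − (24.786·0.081308 − 15.714·0.019098)/(9.0714)] = 4.90·0.81093 = 3.9735 g/L.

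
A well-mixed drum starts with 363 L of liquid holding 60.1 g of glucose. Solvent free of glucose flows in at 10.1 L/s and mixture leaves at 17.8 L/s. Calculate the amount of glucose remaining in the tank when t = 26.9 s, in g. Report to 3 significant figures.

Total volume: dV/dt = Q_in − Q_out = -7.7000 L/s, so V(t) = 363 − 7.7000 t and V(26.9) = 155.87 L.
Species balance (pure solvent in): dm/dt = −Q_out · m/V(t).
dm/m = −Q_out dt/(V₀ − 7.7000 t); integrating gives ln(m/m₀) = −(Q_out/(Q_in−Q_out)) ln(V/V₀).
m = m₀ (V₀/V)^(Q_out/(Q_in−Q_out)) = 60.1 × (363/155.87)^(-2.3117) = 8.5144 g.

8.51 g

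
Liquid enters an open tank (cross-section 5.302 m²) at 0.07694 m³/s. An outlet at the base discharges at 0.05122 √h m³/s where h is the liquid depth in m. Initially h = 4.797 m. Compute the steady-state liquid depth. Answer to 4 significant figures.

Volume balance on the tank: A dh/dt = Q_in − 0.05122 √h. At steady state dh/dt = 0:
Q_in = 0.05122 √h_ss ⇒ √h_ss = 0.07694/0.05122 = 1.50215.
h_ss = 1.50215² = 2.25645 m. (Since h₀ = 4.797 m > h_ss, the level will fall toward this value.)

2.256 m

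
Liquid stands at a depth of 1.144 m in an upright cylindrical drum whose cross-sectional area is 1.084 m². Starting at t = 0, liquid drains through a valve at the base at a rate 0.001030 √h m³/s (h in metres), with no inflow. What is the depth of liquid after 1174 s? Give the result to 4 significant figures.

Volume balance on the tank: A dh/dt = −0.001030 √h.
Separate and integrate: 2(√h − √h₀) = −(0.001030/A) t.
√h = √1.144 − 0.001030·1174/(2·1.084) = 1.06958 − 0.557758 = 0.511821.
h = 0.511821² = 0.261961 m.

0.2620 m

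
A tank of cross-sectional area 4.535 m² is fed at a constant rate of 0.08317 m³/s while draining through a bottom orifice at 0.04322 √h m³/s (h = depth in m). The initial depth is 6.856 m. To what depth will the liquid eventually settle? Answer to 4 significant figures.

3.703 m

A dh/dt = Q_in − 0.04322 √h. Steady state requires inflow = outflow:
Q_in = 0.04322 √h_ss ⇒ √h_ss = 0.08317/0.04322 = 1.92434.
h_ss = 1.92434² = 3.70309 m. (Since h₀ = 6.856 m > h_ss, the level will fall toward this value.)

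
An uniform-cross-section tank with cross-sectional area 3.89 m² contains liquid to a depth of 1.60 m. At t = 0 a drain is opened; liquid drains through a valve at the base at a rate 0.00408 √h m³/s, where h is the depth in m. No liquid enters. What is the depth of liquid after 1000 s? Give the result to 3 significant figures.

0.548 m

With no inflow, A dh/dt = −0.00408 √h.
Separate and integrate: 2(√h − √h₀) = −(0.00408/A) t.
√h = √1.60 − 0.00408·1000/(2·3.89) = 1.2649 − 0.52442 = 0.74049.
h = 0.74049² = 0.54832 m.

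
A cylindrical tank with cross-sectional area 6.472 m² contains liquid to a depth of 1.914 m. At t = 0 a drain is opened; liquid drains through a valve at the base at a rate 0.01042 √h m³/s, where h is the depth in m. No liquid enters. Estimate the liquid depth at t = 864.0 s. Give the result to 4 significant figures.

0.4733 m

A dh/dt = −Q_out = −0.01042 √h.
This is separable: 2 d(√h)/dt = −0.01042/A, so √h = √h₀ − (0.01042/(2A)) t.
√h = √1.914 − 0.01042·864.0/(2·6.472) = 1.38347 − 0.695525 = 0.687949.
h = 0.687949² = 0.473273 m.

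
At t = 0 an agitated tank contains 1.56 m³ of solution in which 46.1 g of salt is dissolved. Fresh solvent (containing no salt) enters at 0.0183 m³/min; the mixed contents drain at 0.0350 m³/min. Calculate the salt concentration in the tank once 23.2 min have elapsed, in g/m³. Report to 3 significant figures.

Total volume: dV/dt = Q_in − Q_out = -0.016700 m³/min, so V(t) = 1.56 − 0.016700 t and V(23.2) = 1.1726 m³.
No salt enters, so dm/dt = −Q_out · (m/V).
dm/m = −Q_out dt/(V₀ − 0.016700 t); integrating gives ln(m/m₀) = −(Q_out/(Q_in−Q_out)) ln(V/V₀).
m = m₀ (V₀/V)^(Q_out/(Q_in−Q_out)) = 46.1 × (1.56/1.1726)^(-2.0958) = 25.342 g.
C = m/V = 25.342/1.1726 = 21.613 g/m³.

21.6 g/m³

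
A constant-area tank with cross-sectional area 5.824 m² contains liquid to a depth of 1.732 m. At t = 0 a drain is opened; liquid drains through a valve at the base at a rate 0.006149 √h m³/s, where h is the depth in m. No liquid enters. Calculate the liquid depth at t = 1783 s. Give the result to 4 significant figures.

0.1405 m

With no inflow, A dh/dt = −0.006149 √h.
∫ h^(−1/2) dh = −(0.006149/A) ∫ dt, giving 2√h = 2√h₀ − (0.006149/A) t.
√h = √1.732 − 0.006149·1783/(2·5.824) = 1.31605 − 0.941249 = 0.374806.
h = 0.374806² = 0.140479 m.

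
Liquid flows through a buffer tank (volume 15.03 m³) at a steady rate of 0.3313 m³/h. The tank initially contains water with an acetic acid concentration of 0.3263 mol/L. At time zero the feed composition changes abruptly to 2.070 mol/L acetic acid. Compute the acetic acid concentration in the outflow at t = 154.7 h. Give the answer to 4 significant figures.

Transient balance on the dissolved component: V dC/dt = Q(C_in − C).
So dC/dt = (C_in − C)/τ with τ = V/Q = 15.03/0.3313 = 45.3667 h.
C approaches C_in exponentially: C(t) = C_in + (C₀ − C_in) e^(−t/τ).
C(154.7) = 2.070 + (0.3263 − 2.070)·e^(−154.7/45.3667) = 2.070 + (-1.74370)·0.0330416 = 2.01239 mol/L.

2.012 mol/L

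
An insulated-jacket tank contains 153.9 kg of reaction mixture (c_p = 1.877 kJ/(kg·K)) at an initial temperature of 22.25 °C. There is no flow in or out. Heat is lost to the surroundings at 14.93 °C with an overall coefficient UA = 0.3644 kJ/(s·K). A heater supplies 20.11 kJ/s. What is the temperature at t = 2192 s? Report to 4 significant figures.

Lumped-capacitance energy balance: M c_p dT/dt = UA(T_amb − T) + Q̇.
dT/dt = (T_ss − T)/τ with T_ss = T_amb + Q̇/UA = 14.93 + 20.11/0.3644 = 70.1166 °C, τ = M c_p/UA = 153.9·1.877/0.3644 = 792.729 s.
Integrating: T(t) = T_ss + (T₀ − T_ss) e^(−t/τ).
T(2192) = 70.1166 + (-47.8666)·0.0629677 = 67.1026 °C.

67.10 °C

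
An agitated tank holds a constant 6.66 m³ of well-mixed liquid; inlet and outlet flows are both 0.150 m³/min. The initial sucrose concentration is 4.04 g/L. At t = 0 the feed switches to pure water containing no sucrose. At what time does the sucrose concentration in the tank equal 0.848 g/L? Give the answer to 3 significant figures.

69.3 min

Species balance: V dC/dt = Q(C_in − C) ⇒ τ = V/Q = 44.400 min.
C(t) = C_in + (C₀ − C_in) e^(−t/τ). Set C = 0.848 and solve for t:
e^(−t/τ) = (C − C_in)/(C₀ − C_in) = (0.848 − 0)/(4.04 − 0) = 0.20990
t = −τ ln(…) = 44.400 × 1.5611 = 69.314 min.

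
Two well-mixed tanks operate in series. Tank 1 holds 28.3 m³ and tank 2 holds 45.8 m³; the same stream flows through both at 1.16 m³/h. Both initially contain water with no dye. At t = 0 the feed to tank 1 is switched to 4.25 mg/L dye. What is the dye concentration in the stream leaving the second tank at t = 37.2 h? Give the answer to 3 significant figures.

Each tank obeys Vᵢ dCᵢ/dt = Q(Cᵢ₋₁ − Cᵢ), so τᵢ = Vᵢ/Q.
τ₁ = 28.3/1.16 = 24.397 h; τ₂ = 45.8/1.16 = 39.483 h.
Tank 1: C₁ = C_in(1 − e^(−t/τ₁)). Tank 2 (τ₁ ≠ τ₂): C₂ = C_in[1 − (τ₁ e^(−t/τ₁) − τ₂ e^(−t/τ₂))/(τ₁ − τ₂)].
At t = 37.2: e^(−t/τ₁) = 0.21766, e^(−t/τ₂) = 0.38978.
C₂ = 4.25·[1 − (24.397·0.21766 − 39.483·0.38978)/(-15.086)] = 4.25·0.33189 = 1.4105 mg/L.

1.41 mg/L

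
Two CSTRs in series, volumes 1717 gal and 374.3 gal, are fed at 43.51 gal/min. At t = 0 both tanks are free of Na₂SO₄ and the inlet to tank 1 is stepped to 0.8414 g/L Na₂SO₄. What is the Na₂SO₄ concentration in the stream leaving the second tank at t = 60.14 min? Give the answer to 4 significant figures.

0.6072 g/L

Each tank obeys Vᵢ dCᵢ/dt = Q(Cᵢ₋₁ − Cᵢ), so τᵢ = Vᵢ/Q.
τ₁ = 1717/43.51 = 39.4622 min; τ₂ = 374.3/43.51 = 8.60262 min.
Solving the cascade with C₁(0)=C₂(0)=0 gives C₂(t) = C_in[1 − (τ₁ e^(−t/τ₁) − τ₂ e^(−t/τ₂))/(τ₁ − τ₂)].
At t = 60.14: e^(−t/τ₁) = 0.217841, e^(−t/τ₂) = 0.000920224.
C₂ = 0.8414·[1 − (39.4622·0.217841 − 8.60262·0.000920224)/(30.8596)] = 0.8414·0.721689 = 0.607229 g/L.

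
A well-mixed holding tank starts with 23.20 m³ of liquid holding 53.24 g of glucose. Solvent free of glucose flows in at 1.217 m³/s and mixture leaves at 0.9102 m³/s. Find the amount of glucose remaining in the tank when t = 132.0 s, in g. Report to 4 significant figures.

Total volume: dV/dt = Q_in − Q_out = 0.306800 m³/s, so V(t) = 23.20 + 0.306800 t and V(132.0) = 63.6976 m³.
Solute balance: dm/dt = 0 − Q_out C = −Q_out m/V(t).
Separate: dm/m = −Q_out dt/V(t) ⇒ ln(m/m₀) = −(Q_out/(Q_in−Q_out)) ln(V/V₀).
m = m₀ (V₀/V)^(Q_out/(Q_in−Q_out)) = 53.24 × (23.20/63.6976)^(2.96675) = 2.66021 g.

2.660 g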